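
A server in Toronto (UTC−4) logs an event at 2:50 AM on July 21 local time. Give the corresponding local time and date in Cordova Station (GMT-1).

5:50 AM on July 21

In UTC: 2:50 AM + 4:00 = 6:50 AM on Jul 21.
Cordova Station is UTC−1:00: 6:50 AM − 1:00 = 5:50 AM on Jul 21.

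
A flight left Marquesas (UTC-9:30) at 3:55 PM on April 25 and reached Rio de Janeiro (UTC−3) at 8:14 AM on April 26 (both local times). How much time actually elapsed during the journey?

9 hours 49 minutes

Departure in UTC: 3:55 PM + 9:30 = 1:25 AM on Apr 26.
Arrival in UTC: 8:14 AM + 3:00 = 11:14 AM on Apr 26.
Elapsed = 11:14 AM − 1:25 AM = 9 hours 49 minutes.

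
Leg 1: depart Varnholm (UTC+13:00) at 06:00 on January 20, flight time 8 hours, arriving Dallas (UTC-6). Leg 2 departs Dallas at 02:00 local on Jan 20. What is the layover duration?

Convert departure to UTC: 06:00 − 13:00 = 17:00 UTC on Jan 19.
Add 8 hours flight time → 01:00 UTC (Jan 20).
Dallas is UTC−6:00, so local arrival = 01:00 − 6:00 = 19:00 on Jan 19.
Layover = 02:00 − 19:00 (+1 day) = 7 hours.

7 hours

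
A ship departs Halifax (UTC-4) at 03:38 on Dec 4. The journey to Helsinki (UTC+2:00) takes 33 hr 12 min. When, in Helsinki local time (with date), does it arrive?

18:50 on December 5

Convert departure to UTC: 03:38 + 4:00 = 07:38 UTC on Dec 4.
Add 33 hours and 12 minutes travel time → 16:50 UTC (Dec 5).
Helsinki is UTC+2:00, so local arrival = 16:50 + 2:00 = 18:50 on Dec 5.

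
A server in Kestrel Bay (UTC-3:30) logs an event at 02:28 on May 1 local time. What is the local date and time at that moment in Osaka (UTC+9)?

14:58 on May 1

In UTC: 02:28 + 3:30 = 05:58 on May 1.
Osaka is UTC+9:00: 05:58 + 9:00 = 14:58 on May 1.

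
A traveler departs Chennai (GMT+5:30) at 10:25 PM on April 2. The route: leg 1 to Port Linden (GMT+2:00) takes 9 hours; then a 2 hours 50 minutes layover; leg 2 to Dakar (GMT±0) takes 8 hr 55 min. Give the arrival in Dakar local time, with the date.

Convert departure to UTC: 10:25 PM − 5:30 = 4:55 PM UTC on Apr 2.
Add 9 hours leg 1 → 1:55 AM UTC (Apr 3).
Add 2 hours and 50 minutes layover in Port Linden → 4:45 AM UTC.
Add 8 hours 55 minutes leg 2 → 1:40 PM UTC.
Dakar is UTC+0, so local arrival is the same: 1:40 PM on Apr 3.

1:40 PM on April 3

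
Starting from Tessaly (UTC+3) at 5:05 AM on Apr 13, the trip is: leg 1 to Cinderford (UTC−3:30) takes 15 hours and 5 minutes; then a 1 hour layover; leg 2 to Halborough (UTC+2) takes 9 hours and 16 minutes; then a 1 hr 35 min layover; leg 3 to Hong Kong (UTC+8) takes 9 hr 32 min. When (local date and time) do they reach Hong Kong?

10:33 PM on April 14

Convert departure to UTC: 5:05 AM − 3:00 = 2:05 AM UTC on Apr 13.
Add 15 hours 5 minutes leg 1 → 5:10 PM UTC.
Add 1 hour layover in Cinderford → 6:10 PM UTC.
Add 9 hours 16 minutes leg 2 → 3:26 AM UTC (Apr 14).
Add 1 hour 35 minutes layover in Halborough → 5:01 AM UTC.
Add 9 hours and 32 minutes leg 3 → 2:33 PM UTC.
Hong Kong is UTC+8:00, so local arrival = 2:33 PM + 8:00 = 10:33 PM on Apr 14.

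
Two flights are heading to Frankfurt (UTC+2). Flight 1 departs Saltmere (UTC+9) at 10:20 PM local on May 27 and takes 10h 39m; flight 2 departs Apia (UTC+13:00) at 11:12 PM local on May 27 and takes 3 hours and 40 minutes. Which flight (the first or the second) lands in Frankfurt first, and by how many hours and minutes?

the second, by 10 hours 7 minutes

Flight 1 in UTC: 10:20 PM − 9:00 = 1:20 PM on May 27.
+10 hours 39 minutes → arrive 11:59 PM UTC on May 27.
Flight 2 in UTC: 11:12 PM − 13:00 = 10:12 AM on May 27.
+3 hours 40 minutes → arrive 1:52 PM UTC on May 27.
Flight 2 lands earlier by 10 hours 7 minutes.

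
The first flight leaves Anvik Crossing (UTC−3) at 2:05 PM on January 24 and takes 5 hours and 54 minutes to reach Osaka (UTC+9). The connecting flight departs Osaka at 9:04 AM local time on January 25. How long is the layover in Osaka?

1 hour 5 minutes

Convert departure to UTC: 2:05 PM + 3:00 = 5:05 PM UTC on Jan 24.
Add 5 hours and 54 minutes flight time → 10:59 PM UTC.
Osaka is UTC+9:00, so local arrival = 10:59 PM + 9:00 = 7:59 AM on Jan 25.
Layover = 9:04 AM − 7:59 AM = 1 hour 5 minutes.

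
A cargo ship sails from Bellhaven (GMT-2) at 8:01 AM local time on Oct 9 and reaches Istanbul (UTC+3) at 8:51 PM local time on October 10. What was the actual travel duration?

31 hours 50 minutes

Departure in UTC: 8:01 AM + 2:00 = 10:01 AM on Oct 9.
Arrival in UTC: 8:51 PM − 3:00 = 5:51 PM on Oct 10.
Elapsed = 5:51 PM − 10:01 AM (+1 day) = 31 hours 50 minutes.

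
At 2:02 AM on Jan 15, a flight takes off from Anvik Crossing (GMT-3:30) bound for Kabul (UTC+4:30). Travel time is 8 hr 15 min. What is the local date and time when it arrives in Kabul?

Convert departure to UTC: 2:02 AM + 3:30 = 5:32 AM UTC on Jan 15.
Add 8 hours 15 minutes travel time → 1:47 PM UTC.
Kabul is UTC+4:30, so local arrival = 1:47 PM + 4:30 = 6:17 PM on Jan 15.

6:17 PM on January 15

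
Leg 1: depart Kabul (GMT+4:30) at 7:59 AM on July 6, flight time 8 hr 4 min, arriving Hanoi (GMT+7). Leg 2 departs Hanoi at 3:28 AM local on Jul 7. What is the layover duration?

Convert departure to UTC: 7:59 AM − 4:30 = 3:29 AM UTC on Jul 6.
Add 8 hours 4 minutes flight time → 11:33 AM UTC.
Hanoi is UTC+7:00, so local arrival = 11:33 AM + 7:00 = 6:33 PM on Jul 6.
Layover = 3:28 AM − 6:33 PM (+1 day) = 8 hours 55 minutes.

8 hours 55 minutes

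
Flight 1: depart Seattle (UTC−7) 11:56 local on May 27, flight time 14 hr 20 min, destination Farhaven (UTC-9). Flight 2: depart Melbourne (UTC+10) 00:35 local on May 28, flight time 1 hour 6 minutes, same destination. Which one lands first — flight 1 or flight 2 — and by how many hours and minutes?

Flight 1 in UTC: 11:56 + 7:00 = 18:56 on May 27.
+14 hours 20 minutes → arrive 09:16 UTC on May 28.
Flight 2 in UTC: 00:35 − 10:00 = 14:35 on May 27.
+1 hour and 6 minutes → arrive 15:41 UTC on May 27.
Flight 2 lands earlier by 17 hours 35 minutes.

the second, by 17 hours 35 minutes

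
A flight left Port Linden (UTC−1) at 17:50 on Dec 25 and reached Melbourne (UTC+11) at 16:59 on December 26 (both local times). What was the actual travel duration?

11 hours 9 minutes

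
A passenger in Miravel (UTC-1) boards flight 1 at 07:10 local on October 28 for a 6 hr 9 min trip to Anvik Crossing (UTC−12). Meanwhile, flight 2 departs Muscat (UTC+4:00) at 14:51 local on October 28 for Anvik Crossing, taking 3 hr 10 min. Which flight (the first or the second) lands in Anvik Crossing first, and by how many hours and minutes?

the second, by 18 minutes

Flight 1 in UTC: 07:10 + 1:00 = 08:10 on Oct 28.
+6 hours 9 minutes → arrive 14:19 UTC on Oct 28.
Flight 2 in UTC: 14:51 − 4:00 = 10:51 on Oct 28.
+3 hours 10 minutes → arrive 14:01 UTC on Oct 28.
Flight 2 lands earlier by 18 minutes.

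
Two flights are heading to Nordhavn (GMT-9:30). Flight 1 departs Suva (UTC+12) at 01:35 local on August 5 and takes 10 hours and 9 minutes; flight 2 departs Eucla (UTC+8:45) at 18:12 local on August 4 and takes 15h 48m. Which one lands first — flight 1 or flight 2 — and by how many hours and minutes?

the first, by 1 hour 31 minutes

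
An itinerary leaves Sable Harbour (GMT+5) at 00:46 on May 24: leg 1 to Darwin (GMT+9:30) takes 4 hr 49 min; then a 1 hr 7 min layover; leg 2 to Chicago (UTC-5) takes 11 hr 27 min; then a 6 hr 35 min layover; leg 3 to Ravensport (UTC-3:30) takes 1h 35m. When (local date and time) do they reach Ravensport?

17:49 on May 24

Convert departure to UTC: 00:46 − 5:00 = 19:46 UTC on May 23.
Add 4 hours 49 minutes leg 1 → 00:35 UTC (May 24).
Add 1 hour and 7 minutes layover in Darwin → 01:42 UTC.
Add 11 hours and 27 minutes leg 2 → 13:09 UTC.
Add 6 hours and 35 minutes layover in Chicago → 19:44 UTC.
Add 1 hour 35 minutes leg 3 → 21:19 UTC.
Ravensport is UTC−3:30, so local arrival = 21:19 − 3:30 = 17:49 on May 24.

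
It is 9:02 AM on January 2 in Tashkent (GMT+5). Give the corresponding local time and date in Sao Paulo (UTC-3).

Sao Paulo is 8:00 behind Tashkent.
Shift by the zone difference: 9:02 AM − 8:00 = 1:02 AM on Jan 2 in Sao Paulo.

1:02 AM on January 2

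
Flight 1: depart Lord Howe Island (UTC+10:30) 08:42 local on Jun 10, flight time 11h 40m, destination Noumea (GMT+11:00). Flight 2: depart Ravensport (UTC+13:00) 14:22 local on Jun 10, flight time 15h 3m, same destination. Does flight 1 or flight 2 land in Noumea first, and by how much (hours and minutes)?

Flight 1 in UTC: 08:42 − 10:30 = 22:12 on Jun 9.
+11 hours and 40 minutes → arrive 09:52 UTC on Jun 10.
Flight 2 in UTC: 14:22 − 13:00 = 01:22 on Jun 10.
+15 hours 3 minutes → arrive 16:25 UTC on Jun 10.
Flight 1 lands earlier by 6 hours 33 minutes.

the first, by 6 hours 33 minutes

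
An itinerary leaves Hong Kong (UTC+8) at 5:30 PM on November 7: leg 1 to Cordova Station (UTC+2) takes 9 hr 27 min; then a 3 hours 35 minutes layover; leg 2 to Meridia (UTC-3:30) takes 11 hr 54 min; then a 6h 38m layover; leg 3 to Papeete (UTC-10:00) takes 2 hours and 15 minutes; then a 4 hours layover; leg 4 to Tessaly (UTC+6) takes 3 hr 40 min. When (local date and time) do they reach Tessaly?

8:59 AM on Nov 9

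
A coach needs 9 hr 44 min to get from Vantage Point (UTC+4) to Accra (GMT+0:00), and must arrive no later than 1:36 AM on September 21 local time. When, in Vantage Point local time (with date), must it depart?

7:52 PM on September 20

Target arrival is already UTC: 1:36 AM on Sep 21.
Subtract 9 hours and 44 minutes → departure 3:52 PM UTC on Sep 20.
Vantage Point is UTC+4:00: 3:52 PM + 4:00 = 7:52 PM on Sep 20.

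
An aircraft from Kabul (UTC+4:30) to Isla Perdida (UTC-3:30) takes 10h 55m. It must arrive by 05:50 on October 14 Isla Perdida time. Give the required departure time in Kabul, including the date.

02:55 on Oct 14

Target arrival in UTC: 05:50 + 3:30 = 09:20 on Oct 14.
Subtract 10 hours and 55 minutes → departure 22:25 UTC on Oct 13.
Kabul is UTC+4:30: 22:25 + 4:30 = 02:55 on Oct 14.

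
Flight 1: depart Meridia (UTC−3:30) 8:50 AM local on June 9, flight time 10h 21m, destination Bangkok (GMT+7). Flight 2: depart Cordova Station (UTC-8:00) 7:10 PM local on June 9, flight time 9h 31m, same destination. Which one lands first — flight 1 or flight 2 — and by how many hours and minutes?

the first, by 14 hours

Flight 1 in UTC: 8:50 AM + 3:30 = 12:20 PM on Jun 9.
+10 hours and 21 minutes → arrive 10:41 PM UTC on Jun 9.
Flight 2 in UTC: 7:10 PM + 8:00 = 3:10 AM on Jun 10.
+9 hours and 31 minutes → arrive 12:41 PM UTC on Jun 10.
Flight 1 lands earlier by 14 hours.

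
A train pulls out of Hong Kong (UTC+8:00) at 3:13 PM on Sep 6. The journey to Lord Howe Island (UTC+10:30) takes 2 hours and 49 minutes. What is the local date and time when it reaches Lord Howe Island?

8:32 PM on September 6

Convert departure to UTC: 3:13 PM − 8:00 = 7:13 AM UTC on Sep 6.
Add 2 hours and 49 minutes travel time → 10:02 AM UTC.
Lord Howe Island is UTC+10:30, so local arrival = 10:02 AM + 10:30 = 8:32 PM on Sep 6.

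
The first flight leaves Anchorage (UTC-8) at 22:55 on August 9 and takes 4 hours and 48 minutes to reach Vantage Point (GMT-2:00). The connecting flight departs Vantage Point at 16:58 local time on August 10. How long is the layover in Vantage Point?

7 hours 15 minutes

Convert departure to UTC: 22:55 + 8:00 = 06:55 UTC on Aug 10.
Add 4 hours 48 minutes flight time → 11:43 UTC.
Vantage Point is UTC−2:00, so local arrival = 11:43 − 2:00 = 09:43 on Aug 10.
Layover = 16:58 − 09:43 = 7 hours 15 minutes.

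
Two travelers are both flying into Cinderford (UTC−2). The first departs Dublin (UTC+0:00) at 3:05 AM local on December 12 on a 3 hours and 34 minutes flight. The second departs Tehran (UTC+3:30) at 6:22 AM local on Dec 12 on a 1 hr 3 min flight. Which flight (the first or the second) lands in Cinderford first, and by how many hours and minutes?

the second, by 2 hours 44 minutes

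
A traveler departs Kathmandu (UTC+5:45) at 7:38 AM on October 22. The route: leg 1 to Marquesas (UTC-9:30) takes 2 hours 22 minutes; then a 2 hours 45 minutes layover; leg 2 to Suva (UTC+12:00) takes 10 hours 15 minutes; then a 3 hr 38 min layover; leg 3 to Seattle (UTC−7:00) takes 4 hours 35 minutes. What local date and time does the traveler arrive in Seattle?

6:28 PM on October 22

Convert departure to UTC: 7:38 AM − 5:45 = 1:53 AM UTC on Oct 22.
Add 2 hours 22 minutes leg 1 → 4:15 AM UTC.
Add 2 hours and 45 minutes layover in Marquesas → 7:00 AM UTC.
Add 10 hours 15 minutes leg 2 → 5:15 PM UTC.
Add 3 hours 38 minutes layover in Suva → 8:53 PM UTC.
Add 4 hours 35 minutes leg 3 → 1:28 AM UTC (Oct 23).
Seattle is UTC−7:00, so local arrival = 1:28 AM − 7:00 = 6:28 PM on Oct 22.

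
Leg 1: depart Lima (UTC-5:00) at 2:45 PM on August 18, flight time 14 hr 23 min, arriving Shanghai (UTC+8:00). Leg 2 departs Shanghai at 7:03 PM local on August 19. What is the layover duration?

55 minutes

Convert departure to UTC: 2:45 PM + 5:00 = 7:45 PM UTC on Aug 18.
Add 14 hours 23 minutes flight time → 10:08 AM UTC (Aug 19).
Shanghai is UTC+8:00, so local arrival = 10:08 AM + 8:00 = 6:08 PM on Aug 19.
Layover = 7:03 PM − 6:08 PM = 55 minutes.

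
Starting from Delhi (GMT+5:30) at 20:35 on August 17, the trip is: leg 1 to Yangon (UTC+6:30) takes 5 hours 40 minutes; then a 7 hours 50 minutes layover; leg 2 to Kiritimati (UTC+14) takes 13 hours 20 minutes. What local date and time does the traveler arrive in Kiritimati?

07:55 on August 19

Convert departure to UTC: 20:35 − 5:30 = 15:05 UTC on Aug 17.
Add 5 hours and 40 minutes leg 1 → 20:45 UTC.
Add 7 hours and 50 minutes layover in Yangon → 04:35 UTC (Aug 18).
Add 13 hours and 20 minutes leg 2 → 17:55 UTC.
Kiritimati is UTC+14:00, so local arrival = 17:55 + 14:00 = 07:55 on Aug 19.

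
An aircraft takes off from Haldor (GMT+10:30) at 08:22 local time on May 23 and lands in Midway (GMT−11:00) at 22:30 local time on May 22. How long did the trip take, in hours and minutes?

Midway is 21:30 behind Haldor.
Clock-face elapsed time (ignoring zones) is −9 hours 52 minutes.
Actual elapsed = −9 hours 52 minutes + 21:30 = 11 hours 38 minutes.

11 hours 38 minutes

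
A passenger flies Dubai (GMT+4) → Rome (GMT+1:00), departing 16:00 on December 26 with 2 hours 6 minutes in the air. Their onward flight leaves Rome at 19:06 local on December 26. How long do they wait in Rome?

Convert departure to UTC: 16:00 − 4:00 = 12:00 UTC on Dec 26.
Add 2 hours 6 minutes flight time → 14:06 UTC.
Rome is UTC+1:00, so local arrival = 14:06 + 1:00 = 15:06 on Dec 26.
Layover = 19:06 − 15:06 = 4 hours.

4 hours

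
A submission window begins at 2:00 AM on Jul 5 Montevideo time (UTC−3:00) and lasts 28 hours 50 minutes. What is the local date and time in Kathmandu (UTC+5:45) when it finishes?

Kathmandu is 8:45 ahead of Montevideo.
After 28 hours and 50 minutes it is 6:50 AM (Jul 6) in Montevideo.
Shift by the zone difference: 6:50 AM + 8:45 = 3:35 PM on Jul 6 in Kathmandu.

3:35 PM on July 6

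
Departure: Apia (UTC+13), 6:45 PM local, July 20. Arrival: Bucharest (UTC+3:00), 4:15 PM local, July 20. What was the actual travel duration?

Departure in UTC: 6:45 PM − 13:00 = 5:45 AM on Jul 20.
Arrival in UTC: 4:15 PM − 3:00 = 1:15 PM on Jul 20.
Elapsed = 1:15 PM − 5:45 AM = 7 hours 30 minutes.

7 hours 30 minutes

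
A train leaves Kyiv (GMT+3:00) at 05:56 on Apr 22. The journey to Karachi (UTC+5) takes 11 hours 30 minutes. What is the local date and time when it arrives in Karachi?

Convert departure to UTC: 05:56 − 3:00 = 02:56 UTC on Apr 22.
Add 11 hours and 30 minutes travel time → 14:26 UTC.
Karachi is UTC+5:00, so local arrival = 14:26 + 5:00 = 19:26 on Apr 22.

19:26 on April 22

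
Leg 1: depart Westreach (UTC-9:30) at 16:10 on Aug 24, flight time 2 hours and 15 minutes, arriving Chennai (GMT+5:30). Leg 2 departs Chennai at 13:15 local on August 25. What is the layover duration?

Convert departure to UTC: 16:10 + 9:30 = 01:40 UTC on Aug 25.
Add 2 hours 15 minutes flight time → 03:55 UTC.
Chennai is UTC+5:30, so local arrival = 03:55 + 5:30 = 09:25 on Aug 25.
Layover = 13:15 − 09:25 = 3 hours 50 minutes.

3 hours 50 minutes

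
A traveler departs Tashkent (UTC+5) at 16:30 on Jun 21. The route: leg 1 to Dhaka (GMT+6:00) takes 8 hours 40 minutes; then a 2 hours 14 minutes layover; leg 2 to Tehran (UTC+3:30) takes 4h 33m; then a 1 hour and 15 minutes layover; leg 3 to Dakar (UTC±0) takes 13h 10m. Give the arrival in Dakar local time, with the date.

17:22 on June 22

Convert departure to UTC: 16:30 − 5:00 = 11:30 UTC on Jun 21.
Add 8 hours and 40 minutes leg 1 → 20:10 UTC.
Add 2 hours and 14 minutes layover in Dhaka → 22:24 UTC.
Add 4 hours 33 minutes leg 2 → 02:57 UTC (Jun 22).
Add 1 hour and 15 minutes layover in Tehran → 04:12 UTC.
Add 13 hours 10 minutes leg 3 → 17:22 UTC.
Dakar is UTC+0, so local arrival is the same: 17:22 on Jun 22.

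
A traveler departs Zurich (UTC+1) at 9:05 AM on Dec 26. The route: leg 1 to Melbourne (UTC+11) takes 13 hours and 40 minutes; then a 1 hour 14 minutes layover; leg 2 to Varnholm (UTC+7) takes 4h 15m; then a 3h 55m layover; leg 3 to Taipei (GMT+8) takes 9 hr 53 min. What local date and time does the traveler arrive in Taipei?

Convert departure to UTC: 9:05 AM − 1:00 = 8:05 AM UTC on Dec 26.
Add 13 hours and 40 minutes leg 1 → 9:45 PM UTC.
Add 1 hour and 14 minutes layover in Melbourne → 10:59 PM UTC.
Add 4 hours 15 minutes leg 2 → 3:14 AM UTC (Dec 27).
Add 3 hours 55 minutes layover in Varnholm → 7:09 AM UTC.
Add 9 hours and 53 minutes leg 3 → 5:02 PM UTC.
Taipei is UTC+8:00, so local arrival = 5:02 PM + 8:00 = 1:02 AM on Dec 28.

1:02 AM on December 28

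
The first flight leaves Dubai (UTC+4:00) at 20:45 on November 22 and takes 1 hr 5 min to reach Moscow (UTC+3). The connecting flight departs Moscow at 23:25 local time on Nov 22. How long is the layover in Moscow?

2 hours 35 minutes

Convert departure to UTC: 20:45 − 4:00 = 16:45 UTC on Nov 22.
Add 1 hour 5 minutes flight time → 17:50 UTC.
Moscow is UTC+3:00, so local arrival = 17:50 + 3:00 = 20:50 on Nov 22.
Layover = 23:25 − 20:50 = 2 hours 35 minutes.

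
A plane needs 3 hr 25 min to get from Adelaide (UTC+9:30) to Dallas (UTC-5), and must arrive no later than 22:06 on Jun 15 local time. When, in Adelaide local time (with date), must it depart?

09:11 on June 16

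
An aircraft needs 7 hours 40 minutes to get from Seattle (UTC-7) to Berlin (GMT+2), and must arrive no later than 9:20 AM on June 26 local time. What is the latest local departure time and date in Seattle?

4:40 PM on Jun 25

Target arrival in UTC: 9:20 AM − 2:00 = 7:20 AM on Jun 26.
Subtract 7 hours 40 minutes → departure 11:40 PM UTC on Jun 25.
Seattle is UTC−7:00: 11:40 PM − 7:00 = 4:40 PM on Jun 25.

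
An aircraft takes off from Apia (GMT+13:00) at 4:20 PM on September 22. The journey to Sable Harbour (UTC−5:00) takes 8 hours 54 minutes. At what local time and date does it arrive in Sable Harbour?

Sable Harbour is 18:00 behind Apia.
After 8 hours 54 minutes it is 1:14 AM (Sep 23) in Apia.
Shift by the zone difference: 1:14 AM − 18:00 = 7:14 AM on Sep 22 in Sable Harbour.

7:14 AM on Sep 22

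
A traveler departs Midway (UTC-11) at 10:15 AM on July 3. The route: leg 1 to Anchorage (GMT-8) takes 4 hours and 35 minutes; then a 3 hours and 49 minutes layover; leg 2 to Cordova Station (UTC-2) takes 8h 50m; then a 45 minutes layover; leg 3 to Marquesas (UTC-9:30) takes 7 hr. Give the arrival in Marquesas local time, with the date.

12:44 PM on July 4

Convert departure to UTC: 10:15 AM + 11:00 = 9:15 PM UTC on Jul 3.
Add 4 hours 35 minutes leg 1 → 1:50 AM UTC (Jul 4).
Add 3 hours and 49 minutes layover in Anchorage → 5:39 AM UTC.
Add 8 hours and 50 minutes leg 2 → 2:29 PM UTC.
Add 45 minutes layover in Cordova Station → 3:14 PM UTC.
Add 7 hours leg 3 → 10:14 PM UTC.
Marquesas is UTC−9:30, so local arrival = 10:14 PM − 9:30 = 12:44 PM on Jul 4.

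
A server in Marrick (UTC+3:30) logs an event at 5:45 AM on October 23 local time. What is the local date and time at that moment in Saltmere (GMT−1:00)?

Saltmere is 4:30 behind Marrick.
Shift by the zone difference: 5:45 AM − 4:30 = 1:15 AM on Oct 23 in Saltmere.

1:15 AM on Oct 23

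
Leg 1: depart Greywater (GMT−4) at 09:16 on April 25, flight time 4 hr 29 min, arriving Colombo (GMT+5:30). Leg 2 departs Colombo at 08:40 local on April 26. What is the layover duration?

Convert departure to UTC: 09:16 + 4:00 = 13:16 UTC on Apr 25.
Add 4 hours and 29 minutes flight time → 17:45 UTC.
Colombo is UTC+5:30, so local arrival = 17:45 + 5:30 = 23:15 on Apr 25.
Layover = 08:40 − 23:15 (+1 day) = 9 hours 25 minutes.

9 hours 25 minutes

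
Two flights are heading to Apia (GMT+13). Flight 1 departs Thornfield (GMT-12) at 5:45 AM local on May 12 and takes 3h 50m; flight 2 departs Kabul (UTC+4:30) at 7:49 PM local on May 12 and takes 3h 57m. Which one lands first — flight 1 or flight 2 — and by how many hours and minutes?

Flight 1 in UTC: 5:45 AM + 12:00 = 5:45 PM on May 12.
+3 hours 50 minutes → arrive 9:35 PM UTC on May 12.
Flight 2 in UTC: 7:49 PM − 4:30 = 3:19 PM on May 12.
+3 hours and 57 minutes → arrive 7:16 PM UTC on May 12.
Flight 2 lands earlier by 2 hours 19 minutes.

the second, by 2 hours 19 minutes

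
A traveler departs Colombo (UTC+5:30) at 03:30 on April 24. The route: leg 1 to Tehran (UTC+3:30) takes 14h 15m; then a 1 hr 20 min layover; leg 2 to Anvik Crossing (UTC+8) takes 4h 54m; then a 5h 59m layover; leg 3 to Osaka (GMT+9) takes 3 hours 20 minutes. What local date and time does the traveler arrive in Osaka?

Convert departure to UTC: 03:30 − 5:30 = 22:00 UTC on Apr 23.
Add 14 hours and 15 minutes leg 1 → 12:15 UTC (Apr 24).
Add 1 hour and 20 minutes layover in Tehran → 13:35 UTC.
Add 4 hours and 54 minutes leg 2 → 18:29 UTC.
Add 5 hours 59 minutes layover in Anvik Crossing → 00:28 UTC (Apr 25).
Add 3 hours and 20 minutes leg 3 → 03:48 UTC.
Osaka is UTC+9:00, so local arrival = 03:48 + 9:00 = 12:48 on Apr 25.

12:48 on Apr 25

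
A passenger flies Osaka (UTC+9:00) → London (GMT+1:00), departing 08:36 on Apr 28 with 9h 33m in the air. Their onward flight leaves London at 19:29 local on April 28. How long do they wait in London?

Convert departure to UTC: 08:36 − 9:00 = 23:36 UTC on Apr 27.
Add 9 hours and 33 minutes flight time → 09:09 UTC (Apr 28).
London is UTC+1:00, so local arrival = 09:09 + 1:00 = 10:09 on Apr 28.
Layover = 19:29 − 10:09 = 9 hours 20 minutes.

9 hours 20 minutes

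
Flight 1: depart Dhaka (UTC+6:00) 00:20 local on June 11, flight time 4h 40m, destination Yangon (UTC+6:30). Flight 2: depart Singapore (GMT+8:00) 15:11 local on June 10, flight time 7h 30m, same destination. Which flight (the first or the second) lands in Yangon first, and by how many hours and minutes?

the second, by 8 hours 19 minutes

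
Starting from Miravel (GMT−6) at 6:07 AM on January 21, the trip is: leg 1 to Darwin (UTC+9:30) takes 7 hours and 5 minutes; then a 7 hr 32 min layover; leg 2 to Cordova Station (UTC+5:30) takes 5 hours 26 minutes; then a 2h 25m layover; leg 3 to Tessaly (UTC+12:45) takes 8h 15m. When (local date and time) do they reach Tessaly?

7:35 AM on Jan 23

Convert departure to UTC: 6:07 AM + 6:00 = 12:07 PM UTC on Jan 21.
Add 7 hours and 5 minutes leg 1 → 7:12 PM UTC.
Add 7 hours and 32 minutes layover in Darwin → 2:44 AM UTC (Jan 22).
Add 5 hours and 26 minutes leg 2 → 8:10 AM UTC.
Add 2 hours 25 minutes layover in Cordova Station → 10:35 AM UTC.
Add 8 hours and 15 minutes leg 3 → 6:50 PM UTC.
Tessaly is UTC+12:45, so local arrival = 6:50 PM + 12:45 = 7:35 AM on Jan 23.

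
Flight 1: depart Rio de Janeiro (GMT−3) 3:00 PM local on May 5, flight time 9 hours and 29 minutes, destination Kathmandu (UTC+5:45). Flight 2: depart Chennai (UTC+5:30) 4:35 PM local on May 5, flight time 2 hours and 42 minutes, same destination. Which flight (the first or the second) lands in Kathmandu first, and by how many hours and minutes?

the second, by 13 hours 42 minutes

Flight 1 in UTC: 3:00 PM + 3:00 = 6:00 PM on May 5.
+9 hours 29 minutes → arrive 3:29 AM UTC on May 6.
Flight 2 in UTC: 4:35 PM − 5:30 = 11:05 AM on May 5.
+2 hours 42 minutes → arrive 1:47 PM UTC on May 5.
Flight 2 lands earlier by 13 hours 42 minutes.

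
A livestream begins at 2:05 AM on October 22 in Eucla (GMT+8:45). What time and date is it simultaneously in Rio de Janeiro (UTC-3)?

2:20 PM on Oct 21

Rio de Janeiro is 11:45 behind Eucla.
Shift by the zone difference: 2:05 AM − 11:45 = 2:20 PM on Oct 21 in Rio de Janeiro.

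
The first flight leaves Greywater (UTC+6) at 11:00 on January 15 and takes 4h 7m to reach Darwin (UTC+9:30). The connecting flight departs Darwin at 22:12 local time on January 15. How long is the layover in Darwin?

3 hours 35 minutes

Convert departure to UTC: 11:00 − 6:00 = 05:00 UTC on Jan 15.
Add 4 hours and 7 minutes flight time → 09:07 UTC.
Darwin is UTC+9:30, so local arrival = 09:07 + 9:30 = 18:37 on Jan 15.
Layover = 22:12 − 18:37 = 3 hours 35 minutes.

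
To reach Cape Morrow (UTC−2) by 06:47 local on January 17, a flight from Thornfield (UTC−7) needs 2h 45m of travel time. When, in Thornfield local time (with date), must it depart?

Target arrival in UTC: 06:47 + 2:00 = 08:47 on Jan 17.
Subtract 2 hours 45 minutes → departure 06:02 UTC on Jan 17.
Thornfield is UTC−7:00: 06:02 − 7:00 = 23:02 on Jan 16.

23:02 on January 16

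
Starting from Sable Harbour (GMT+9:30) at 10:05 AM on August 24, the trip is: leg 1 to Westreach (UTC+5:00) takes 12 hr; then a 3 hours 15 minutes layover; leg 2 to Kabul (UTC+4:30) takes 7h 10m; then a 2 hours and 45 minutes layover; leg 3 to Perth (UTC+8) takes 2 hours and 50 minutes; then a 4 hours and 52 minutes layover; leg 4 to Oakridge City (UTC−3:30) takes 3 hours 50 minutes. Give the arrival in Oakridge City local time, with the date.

Convert departure to UTC: 10:05 AM − 9:30 = 12:35 AM UTC on Aug 24.
Add 12 hours leg 1 → 12:35 PM UTC.
Add 3 hours 15 minutes layover in Westreach → 3:50 PM UTC.
Add 7 hours 10 minutes leg 2 → 11:00 PM UTC.
Add 2 hours 45 minutes layover in Kabul → 1:45 AM UTC (Aug 25).
Add 2 hours and 50 minutes leg 3 → 4:35 AM UTC.
Add 4 hours 52 minutes layover in Perth → 9:27 AM UTC.
Add 3 hours 50 minutes leg 4 → 1:17 PM UTC.
Oakridge City is UTC−3:30, so local arrival = 1:17 PM − 3:30 = 9:47 AM on Aug 25.

9:47 AM on August 25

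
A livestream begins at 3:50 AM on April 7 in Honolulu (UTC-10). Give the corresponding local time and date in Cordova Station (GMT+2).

3:50 PM on April 7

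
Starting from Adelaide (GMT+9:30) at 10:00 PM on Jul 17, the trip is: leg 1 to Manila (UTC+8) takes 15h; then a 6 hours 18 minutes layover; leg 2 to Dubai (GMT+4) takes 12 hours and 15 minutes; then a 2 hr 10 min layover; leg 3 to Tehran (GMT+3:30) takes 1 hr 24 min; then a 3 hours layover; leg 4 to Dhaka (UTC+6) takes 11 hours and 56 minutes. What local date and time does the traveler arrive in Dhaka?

Convert departure to UTC: 10:00 PM − 9:30 = 12:30 PM UTC on Jul 17.
Add 15 hours leg 1 → 3:30 AM UTC (Jul 18).
Add 6 hours 18 minutes layover in Manila → 9:48 AM UTC.
Add 12 hours 15 minutes leg 2 → 10:03 PM UTC.
Add 2 hours and 10 minutes layover in Dubai → 12:13 AM UTC (Jul 19).
Add 1 hour 24 minutes leg 3 → 1:37 AM UTC.
Add 3 hours layover in Tehran → 4:37 AM UTC.
Add 11 hours 56 minutes leg 4 → 4:33 PM UTC.
Dhaka is UTC+6:00, so local arrival = 4:33 PM + 6:00 = 10:33 PM on Jul 19.

10:33 PM on July 19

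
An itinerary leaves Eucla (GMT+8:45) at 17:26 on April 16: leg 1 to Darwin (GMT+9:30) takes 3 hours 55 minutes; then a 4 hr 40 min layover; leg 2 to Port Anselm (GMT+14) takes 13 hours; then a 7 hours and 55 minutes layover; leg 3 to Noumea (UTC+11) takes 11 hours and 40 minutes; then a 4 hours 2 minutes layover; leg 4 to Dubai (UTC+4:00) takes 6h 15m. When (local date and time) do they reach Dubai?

Convert departure to UTC: 17:26 − 8:45 = 08:41 UTC on Apr 16.
Add 3 hours 55 minutes leg 1 → 12:36 UTC.
Add 4 hours 40 minutes layover in Darwin → 17:16 UTC.
Add 13 hours leg 2 → 06:16 UTC (Apr 17).
Add 7 hours and 55 minutes layover in Port Anselm → 14:11 UTC.
Add 11 hours 40 minutes leg 3 → 01:51 UTC (Apr 18).
Add 4 hours and 2 minutes layover in Noumea → 05:53 UTC.
Add 6 hours 15 minutes leg 4 → 12:08 UTC.
Dubai is UTC+4:00, so local arrival = 12:08 + 4:00 = 16:08 on Apr 18.

16:08 on April 18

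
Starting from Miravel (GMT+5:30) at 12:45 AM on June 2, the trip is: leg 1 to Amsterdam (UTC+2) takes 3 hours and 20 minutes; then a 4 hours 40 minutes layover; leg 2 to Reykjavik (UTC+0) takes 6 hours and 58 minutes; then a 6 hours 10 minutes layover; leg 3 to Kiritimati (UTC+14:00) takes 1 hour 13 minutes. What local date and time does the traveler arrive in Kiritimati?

Convert departure to UTC: 12:45 AM − 5:30 = 7:15 PM UTC on Jun 1.
Add 3 hours and 20 minutes leg 1 → 10:35 PM UTC.
Add 4 hours and 40 minutes layover in Amsterdam → 3:15 AM UTC (Jun 2).
Add 6 hours and 58 minutes leg 2 → 10:13 AM UTC.
Add 6 hours and 10 minutes layover in Reykjavik → 4:23 PM UTC.
Add 1 hour and 13 minutes leg 3 → 5:36 PM UTC.
Kiritimati is UTC+14:00, so local arrival = 5:36 PM + 14:00 = 7:36 AM on Jun 3.

7:36 AM on Jun 3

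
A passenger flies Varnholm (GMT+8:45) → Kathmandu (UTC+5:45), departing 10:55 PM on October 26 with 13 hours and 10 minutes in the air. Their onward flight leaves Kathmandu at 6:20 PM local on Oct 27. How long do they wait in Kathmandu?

9 hours 15 minutes

Convert departure to UTC: 10:55 PM − 8:45 = 2:10 PM UTC on Oct 26.
Add 13 hours and 10 minutes flight time → 3:20 AM UTC (Oct 27).
Kathmandu is UTC+5:45, so local arrival = 3:20 AM + 5:45 = 9:05 AM on Oct 27.
Layover = 6:20 PM − 9:05 AM = 9 hours 15 minutes.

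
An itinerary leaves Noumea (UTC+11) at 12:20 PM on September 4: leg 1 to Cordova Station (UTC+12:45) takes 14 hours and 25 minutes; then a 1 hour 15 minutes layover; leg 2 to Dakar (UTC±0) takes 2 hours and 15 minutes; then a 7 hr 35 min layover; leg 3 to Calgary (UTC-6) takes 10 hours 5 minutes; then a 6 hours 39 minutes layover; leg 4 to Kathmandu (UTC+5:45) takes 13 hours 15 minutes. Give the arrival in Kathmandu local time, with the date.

Convert departure to UTC: 12:20 PM − 11:00 = 1:20 AM UTC on Sep 4.
Add 14 hours and 25 minutes leg 1 → 3:45 PM UTC.
Add 1 hour 15 minutes layover in Cordova Station → 5:00 PM UTC.
Add 2 hours 15 minutes leg 2 → 7:15 PM UTC.
Add 7 hours and 35 minutes layover in Dakar → 2:50 AM UTC (Sep 5).
Add 10 hours 5 minutes leg 3 → 12:55 PM UTC.
Add 6 hours and 39 minutes layover in Calgary → 7:34 PM UTC.
Add 13 hours 15 minutes leg 4 → 8:49 AM UTC (Sep 6).
Kathmandu is UTC+5:45, so local arrival = 8:49 AM + 5:45 = 2:34 PM on Sep 6.

2:34 PM on September 6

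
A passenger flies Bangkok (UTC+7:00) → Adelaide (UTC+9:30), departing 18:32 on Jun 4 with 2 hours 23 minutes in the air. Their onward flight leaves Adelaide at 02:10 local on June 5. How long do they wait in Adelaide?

2 hours 45 minutes

Convert departure to UTC: 18:32 − 7:00 = 11:32 UTC on Jun 4.
Add 2 hours 23 minutes flight time → 13:55 UTC.
Adelaide is UTC+9:30, so local arrival = 13:55 + 9:30 = 23:25 on Jun 4.
Layover = 02:10 − 23:25 (+1 day) = 2 hours 45 minutes.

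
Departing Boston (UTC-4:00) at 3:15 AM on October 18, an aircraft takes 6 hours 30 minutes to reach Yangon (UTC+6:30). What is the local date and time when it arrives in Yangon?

8:15 PM on October 18

Convert departure to UTC: 3:15 AM + 4:00 = 7:15 AM UTC on Oct 18.
Add 6 hours and 30 minutes travel time → 1:45 PM UTC.
Yangon is UTC+6:30, so local arrival = 1:45 PM + 6:30 = 8:15 PM on Oct 18.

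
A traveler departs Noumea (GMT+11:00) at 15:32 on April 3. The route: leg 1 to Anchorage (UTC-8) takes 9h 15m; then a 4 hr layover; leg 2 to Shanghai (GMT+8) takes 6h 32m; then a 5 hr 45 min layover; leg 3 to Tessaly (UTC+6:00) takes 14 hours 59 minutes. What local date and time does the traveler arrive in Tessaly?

03:03 on April 5

Convert departure to UTC: 15:32 − 11:00 = 04:32 UTC on Apr 3.
Add 9 hours 15 minutes leg 1 → 13:47 UTC.
Add 4 hours layover in Anchorage → 17:47 UTC.
Add 6 hours and 32 minutes leg 2 → 00:19 UTC (Apr 4).
Add 5 hours and 45 minutes layover in Shanghai → 06:04 UTC.
Add 14 hours 59 minutes leg 3 → 21:03 UTC.
Tessaly is UTC+6:00, so local arrival = 21:03 + 6:00 = 03:03 on Apr 5.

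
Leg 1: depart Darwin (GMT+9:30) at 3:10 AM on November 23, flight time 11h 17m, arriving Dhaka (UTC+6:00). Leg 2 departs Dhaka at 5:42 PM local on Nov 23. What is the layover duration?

Convert departure to UTC: 3:10 AM − 9:30 = 5:40 PM UTC on Nov 22.
Add 11 hours 17 minutes flight time → 4:57 AM UTC (Nov 23).
Dhaka is UTC+6:00, so local arrival = 4:57 AM + 6:00 = 10:57 AM on Nov 23.
Layover = 5:42 PM − 10:57 AM = 6 hours 45 minutes.

6 hours 45 minutes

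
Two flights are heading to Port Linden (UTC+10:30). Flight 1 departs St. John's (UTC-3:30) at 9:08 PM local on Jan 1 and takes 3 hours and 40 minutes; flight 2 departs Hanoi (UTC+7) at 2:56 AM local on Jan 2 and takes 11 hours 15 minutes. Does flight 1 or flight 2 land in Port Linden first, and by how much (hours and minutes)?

the first, by 2 hours 53 minutes

Flight 1 in UTC: 9:08 PM + 3:30 = 12:38 AM on Jan 2.
+3 hours 40 minutes → arrive 4:18 AM UTC on Jan 2.
Flight 2 in UTC: 2:56 AM − 7:00 = 7:56 PM on Jan 1.
+11 hours 15 minutes → arrive 7:11 AM UTC on Jan 2.
Flight 1 lands earlier by 2 hours 53 minutes.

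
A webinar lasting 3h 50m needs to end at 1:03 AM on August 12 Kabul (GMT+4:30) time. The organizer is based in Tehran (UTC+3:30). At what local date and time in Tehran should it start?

8:13 PM on Aug 11

Target end time in UTC: 1:03 AM − 4:30 = 8:33 PM on Aug 11.
Subtract 3 hours and 50 minutes → start 4:43 PM UTC on Aug 11.
Tehran is UTC+3:30: 4:43 PM + 3:30 = 8:13 PM on Aug 11.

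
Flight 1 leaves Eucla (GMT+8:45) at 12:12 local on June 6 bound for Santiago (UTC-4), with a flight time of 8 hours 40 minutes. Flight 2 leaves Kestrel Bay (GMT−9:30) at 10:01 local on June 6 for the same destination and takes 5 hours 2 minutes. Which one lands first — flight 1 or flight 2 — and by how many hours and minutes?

Flight 1 in UTC: 12:12 − 8:45 = 03:27 on Jun 6.
+8 hours 40 minutes → arrive 12:07 UTC on Jun 6.
Flight 2 in UTC: 10:01 + 9:30 = 19:31 on Jun 6.
+5 hours 2 minutes → arrive 00:33 UTC on Jun 7.
Flight 1 lands earlier by 12 hours 26 minutes.

the first, by 12 hours 26 minutes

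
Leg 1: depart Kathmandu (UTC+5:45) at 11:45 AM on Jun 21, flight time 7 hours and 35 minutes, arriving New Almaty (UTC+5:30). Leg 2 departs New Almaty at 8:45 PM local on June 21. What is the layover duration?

1 hour 40 minutes

Convert departure to UTC: 11:45 AM − 5:45 = 6:00 AM UTC on Jun 21.
Add 7 hours and 35 minutes flight time → 1:35 PM UTC.
New Almaty is UTC+5:30, so local arrival = 1:35 PM + 5:30 = 7:05 PM on Jun 21.
Layover = 8:45 PM − 7:05 PM = 1 hour 40 minutes.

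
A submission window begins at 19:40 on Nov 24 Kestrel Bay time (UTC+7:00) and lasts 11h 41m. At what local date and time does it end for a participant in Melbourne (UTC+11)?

11:21 on Nov 25

Melbourne is 4:00 ahead of Kestrel Bay.
After 11 hours 41 minutes it is 07:21 (Nov 25) in Kestrel Bay.
Shift by the zone difference: 07:21 + 4:00 = 11:21 on Nov 25 in Melbourne.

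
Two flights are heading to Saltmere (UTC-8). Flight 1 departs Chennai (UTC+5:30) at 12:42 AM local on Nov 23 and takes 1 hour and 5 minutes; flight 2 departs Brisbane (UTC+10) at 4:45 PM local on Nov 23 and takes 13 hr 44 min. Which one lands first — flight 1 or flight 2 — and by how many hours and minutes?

the first, by 24 hours 12 minutes

Flight 1 in UTC: 12:42 AM − 5:30 = 7:12 PM on Nov 22.
+1 hour 5 minutes → arrive 8:17 PM UTC on Nov 22.
Flight 2 in UTC: 4:45 PM − 10:00 = 6:45 AM on Nov 23.
+13 hours 44 minutes → arrive 8:29 PM UTC on Nov 23.
Flight 1 lands earlier by 24 hours 12 minutes.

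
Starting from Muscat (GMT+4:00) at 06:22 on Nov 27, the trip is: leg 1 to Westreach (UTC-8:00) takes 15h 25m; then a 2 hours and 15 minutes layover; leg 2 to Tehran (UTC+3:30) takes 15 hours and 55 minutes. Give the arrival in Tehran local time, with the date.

Convert departure to UTC: 06:22 − 4:00 = 02:22 UTC on Nov 27.
Add 15 hours and 25 minutes leg 1 → 17:47 UTC.
Add 2 hours and 15 minutes layover in Westreach → 20:02 UTC.
Add 15 hours and 55 minutes leg 2 → 11:57 UTC (Nov 28).
Tehran is UTC+3:30, so local arrival = 11:57 + 3:30 = 15:27 on Nov 28.

15:27 on Nov 28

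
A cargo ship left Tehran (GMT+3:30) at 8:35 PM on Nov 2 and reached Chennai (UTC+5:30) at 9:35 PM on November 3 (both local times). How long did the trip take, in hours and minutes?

Departure in UTC: 8:35 PM − 3:30 = 5:05 PM on Nov 2.
Arrival in UTC: 9:35 PM − 5:30 = 4:05 PM on Nov 3.
Elapsed = 4:05 PM − 5:05 PM (+1 day) = 23 hours.

23 hours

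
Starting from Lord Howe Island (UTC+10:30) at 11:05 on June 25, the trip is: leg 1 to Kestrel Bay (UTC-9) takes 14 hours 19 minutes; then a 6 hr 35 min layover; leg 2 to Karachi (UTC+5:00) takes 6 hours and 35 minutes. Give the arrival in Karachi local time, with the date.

09:04 on June 26

Convert departure to UTC: 11:05 − 10:30 = 00:35 UTC on Jun 25.
Add 14 hours and 19 minutes leg 1 → 14:54 UTC.
Add 6 hours and 35 minutes layover in Kestrel Bay → 21:29 UTC.
Add 6 hours and 35 minutes leg 2 → 04:04 UTC (Jun 26).
Karachi is UTC+5:00, so local arrival = 04:04 + 5:00 = 09:04 on Jun 26.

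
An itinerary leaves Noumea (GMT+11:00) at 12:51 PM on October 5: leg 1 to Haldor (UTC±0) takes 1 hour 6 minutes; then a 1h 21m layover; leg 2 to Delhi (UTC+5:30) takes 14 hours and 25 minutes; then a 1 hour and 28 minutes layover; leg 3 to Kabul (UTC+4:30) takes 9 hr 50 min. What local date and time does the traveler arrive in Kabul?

10:31 AM on Oct 6

Convert departure to UTC: 12:51 PM − 11:00 = 1:51 AM UTC on Oct 5.
Add 1 hour and 6 minutes leg 1 → 2:57 AM UTC.
Add 1 hour 21 minutes layover in Haldor → 4:18 AM UTC.
Add 14 hours and 25 minutes leg 2 → 6:43 PM UTC.
Add 1 hour 28 minutes layover in Delhi → 8:11 PM UTC.
Add 9 hours 50 minutes leg 3 → 6:01 AM UTC (Oct 6).
Kabul is UTC+4:30, so local arrival = 6:01 AM + 4:30 = 10:31 AM on Oct 6.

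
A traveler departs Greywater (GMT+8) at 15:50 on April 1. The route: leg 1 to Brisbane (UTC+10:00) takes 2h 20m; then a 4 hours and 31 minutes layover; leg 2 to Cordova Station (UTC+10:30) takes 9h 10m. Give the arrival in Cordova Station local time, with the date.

10:21 on April 2

Convert departure to UTC: 15:50 − 8:00 = 07:50 UTC on Apr 1.
Add 2 hours and 20 minutes leg 1 → 10:10 UTC.
Add 4 hours 31 minutes layover in Brisbane → 14:41 UTC.
Add 9 hours 10 minutes leg 2 → 23:51 UTC.
Cordova Station is UTC+10:30, so local arrival = 23:51 + 10:30 = 10:21 on Apr 2.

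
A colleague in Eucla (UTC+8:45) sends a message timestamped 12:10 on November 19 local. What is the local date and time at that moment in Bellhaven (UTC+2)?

Bellhaven is 6:45 behind Eucla.
Shift by the zone difference: 12:10 − 6:45 = 05:25 on Nov 19 in Bellhaven.

05:25 on November 19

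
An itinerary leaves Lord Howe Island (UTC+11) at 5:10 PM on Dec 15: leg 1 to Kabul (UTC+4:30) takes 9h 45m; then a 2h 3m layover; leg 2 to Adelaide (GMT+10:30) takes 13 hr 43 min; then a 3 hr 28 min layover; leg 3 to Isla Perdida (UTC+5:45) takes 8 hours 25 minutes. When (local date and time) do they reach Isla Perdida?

1:19 AM on December 17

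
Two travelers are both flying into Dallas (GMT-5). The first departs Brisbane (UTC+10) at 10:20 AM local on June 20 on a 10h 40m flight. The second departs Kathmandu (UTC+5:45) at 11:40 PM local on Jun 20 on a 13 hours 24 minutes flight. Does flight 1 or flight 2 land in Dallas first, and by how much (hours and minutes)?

the first, by 20 hours 19 minutes

Flight 1 in UTC: 10:20 AM − 10:00 = 12:20 AM on Jun 20.
+10 hours and 40 minutes → arrive 11:00 AM UTC on Jun 20.
Flight 2 in UTC: 11:40 PM − 5:45 = 5:55 PM on Jun 20.
+13 hours 24 minutes → arrive 7:19 AM UTC on Jun 21.
Flight 1 lands earlier by 20 hours 19 minutes.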